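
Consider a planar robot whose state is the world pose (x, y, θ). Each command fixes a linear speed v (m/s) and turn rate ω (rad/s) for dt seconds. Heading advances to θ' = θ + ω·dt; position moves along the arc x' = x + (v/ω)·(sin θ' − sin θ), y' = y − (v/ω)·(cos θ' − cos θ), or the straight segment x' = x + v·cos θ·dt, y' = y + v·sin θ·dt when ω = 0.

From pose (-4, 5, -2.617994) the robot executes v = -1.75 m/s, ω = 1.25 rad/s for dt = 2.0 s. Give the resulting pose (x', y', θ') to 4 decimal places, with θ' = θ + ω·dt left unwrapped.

(-4.5352, 7.6027, -0.1180)

θ' = -2.6180 + 1.25·2.0 = -0.1180
R = v/ω = -1.75/1.25 = -1.4000
x' = -4 + -1.4000·(sin -0.1180 − sin -2.6180) = -4.5352
y' = 5 − -1.4000·(cos -0.1180 − cos -2.6180) = 7.6027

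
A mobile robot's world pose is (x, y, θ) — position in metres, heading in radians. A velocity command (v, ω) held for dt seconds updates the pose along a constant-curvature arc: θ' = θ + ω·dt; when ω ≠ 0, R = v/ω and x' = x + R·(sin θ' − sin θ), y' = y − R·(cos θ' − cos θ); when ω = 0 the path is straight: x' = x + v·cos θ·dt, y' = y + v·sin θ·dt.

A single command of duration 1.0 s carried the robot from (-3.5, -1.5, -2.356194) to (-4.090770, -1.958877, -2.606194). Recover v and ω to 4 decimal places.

v = 0.7500, ω = -0.2500

Δθ = -2.606194 − -2.356194 = -0.250000
ω = Δθ/dt = -0.250000/1.0 = -0.2500
R = Δx/(sin θ' − sin θ) = -3.0000
v = R·ω = -3.0000·-0.2500 = 0.7500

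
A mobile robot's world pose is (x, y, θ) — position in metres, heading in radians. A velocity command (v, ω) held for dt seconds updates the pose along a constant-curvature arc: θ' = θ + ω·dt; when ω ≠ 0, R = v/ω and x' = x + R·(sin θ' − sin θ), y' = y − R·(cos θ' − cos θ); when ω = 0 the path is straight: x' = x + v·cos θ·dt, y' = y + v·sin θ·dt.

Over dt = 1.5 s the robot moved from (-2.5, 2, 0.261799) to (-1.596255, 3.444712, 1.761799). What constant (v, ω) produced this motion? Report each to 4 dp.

Δθ = 1.761799 − 0.261799 = 1.500000
ω = Δθ/dt = 1.500000/1.5 = 1.0000
R = −Δy/(cos θ' − cos θ) = 1.2500
v = R·ω = 1.2500·1.0000 = 1.2500

v = 1.2500, ω = 1.0000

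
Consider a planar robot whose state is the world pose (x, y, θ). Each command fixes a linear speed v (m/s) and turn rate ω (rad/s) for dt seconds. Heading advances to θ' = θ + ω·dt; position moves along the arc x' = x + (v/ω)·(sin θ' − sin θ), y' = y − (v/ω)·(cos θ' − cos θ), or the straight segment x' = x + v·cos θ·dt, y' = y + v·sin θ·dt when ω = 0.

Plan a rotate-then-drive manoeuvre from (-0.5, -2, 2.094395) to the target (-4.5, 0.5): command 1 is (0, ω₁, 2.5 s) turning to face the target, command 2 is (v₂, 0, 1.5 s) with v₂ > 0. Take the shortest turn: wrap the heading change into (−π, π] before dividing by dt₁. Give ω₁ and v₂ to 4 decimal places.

heading to target = atan2(0.5−-2, -4.5−-0.5) = 2.5830
Δθ = wrap(2.5830 − 2.0944) = 0.4886; ω₁ = Δθ/dt₁ = 0.1954
distance = √((-4.5−-0.5)² + (0.5−-2)²) = 4.7170; v₂ = distance/dt₂ = 3.1447

ω₁ = 0.1954, v₂ = 3.1447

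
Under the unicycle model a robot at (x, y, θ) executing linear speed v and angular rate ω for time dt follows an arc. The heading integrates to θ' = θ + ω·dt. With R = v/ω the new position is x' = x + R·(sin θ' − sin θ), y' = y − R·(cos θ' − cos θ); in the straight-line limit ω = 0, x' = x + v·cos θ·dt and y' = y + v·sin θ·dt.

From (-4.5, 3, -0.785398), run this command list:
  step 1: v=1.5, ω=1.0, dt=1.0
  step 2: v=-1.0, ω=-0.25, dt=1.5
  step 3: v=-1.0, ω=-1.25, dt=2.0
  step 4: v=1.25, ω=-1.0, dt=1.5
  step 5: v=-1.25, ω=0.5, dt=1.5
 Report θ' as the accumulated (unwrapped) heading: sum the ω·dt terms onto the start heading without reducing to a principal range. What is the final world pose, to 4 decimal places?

(-5.0312, 3.4069, -3.4104)

step 1: θ'=0.2146 (R=1.5000) → pose (-3.1199, 2.5951, 0.2146)
step 2: θ'=-0.1604 (R=4.0000) → pose (-4.6106, 2.5547, -0.1604)
step 3: θ'=-2.6604 (R=0.8000) → pose (-4.8531, 4.0535, -2.6604)
step 4: θ'=-4.1604 (R=-1.2500) → pose (-6.4960, 4.5061, -4.1604)
step 5: θ'=-3.4104 (R=-2.5000) → pose (-5.0312, 3.4069, -3.4104)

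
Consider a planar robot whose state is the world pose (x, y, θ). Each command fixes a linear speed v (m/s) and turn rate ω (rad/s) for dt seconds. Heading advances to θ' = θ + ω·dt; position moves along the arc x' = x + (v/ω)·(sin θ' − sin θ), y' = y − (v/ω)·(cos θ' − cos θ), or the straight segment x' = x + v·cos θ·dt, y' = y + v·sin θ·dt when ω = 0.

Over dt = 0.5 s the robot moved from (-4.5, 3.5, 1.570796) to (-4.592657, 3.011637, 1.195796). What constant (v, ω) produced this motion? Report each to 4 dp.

v = -1.0000, ω = -0.7500

Δθ = 1.195796 − 1.570796 = -0.375000
ω = Δθ/dt = -0.375000/0.5 = -0.7500
R = −Δy/(cos θ' − cos θ) = 1.3333
v = R·ω = 1.3333·-0.7500 = -1.0000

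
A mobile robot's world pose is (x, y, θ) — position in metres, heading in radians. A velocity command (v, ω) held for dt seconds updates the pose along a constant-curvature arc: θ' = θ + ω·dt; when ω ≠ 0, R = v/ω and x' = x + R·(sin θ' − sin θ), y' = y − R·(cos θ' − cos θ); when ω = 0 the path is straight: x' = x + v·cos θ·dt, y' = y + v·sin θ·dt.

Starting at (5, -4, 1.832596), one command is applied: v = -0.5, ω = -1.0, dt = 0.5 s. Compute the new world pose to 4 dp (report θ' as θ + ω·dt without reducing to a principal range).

(5.0029, -4.2474, 1.3326)

θ' = 1.8326 + -1.0·0.5 = 1.3326
R = v/ω = -0.5/-1.0 = 0.5000
x' = 5 + 0.5000·(sin 1.3326 − sin 1.8326) = 5.0029
y' = -4 − 0.5000·(cos 1.3326 − cos 1.8326) = -4.2474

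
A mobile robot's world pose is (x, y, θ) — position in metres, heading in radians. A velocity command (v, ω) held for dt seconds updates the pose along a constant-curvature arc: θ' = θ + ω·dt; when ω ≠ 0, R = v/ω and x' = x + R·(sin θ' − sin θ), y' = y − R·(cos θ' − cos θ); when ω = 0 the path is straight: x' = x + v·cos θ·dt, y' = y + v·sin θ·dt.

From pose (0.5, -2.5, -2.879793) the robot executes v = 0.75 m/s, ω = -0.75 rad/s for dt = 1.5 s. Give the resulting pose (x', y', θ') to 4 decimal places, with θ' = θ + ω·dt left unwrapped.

(-0.5187, -2.1841, -4.0048)

θ' = -2.8798 + -0.75·1.5 = -4.0048
R = v/ω = 0.75/-0.75 = -1.0000
x' = 0.5 + -1.0000·(sin -4.0048 − sin -2.8798) = -0.5187
y' = -2.5 − -1.0000·(cos -4.0048 − cos -2.8798) = -2.1841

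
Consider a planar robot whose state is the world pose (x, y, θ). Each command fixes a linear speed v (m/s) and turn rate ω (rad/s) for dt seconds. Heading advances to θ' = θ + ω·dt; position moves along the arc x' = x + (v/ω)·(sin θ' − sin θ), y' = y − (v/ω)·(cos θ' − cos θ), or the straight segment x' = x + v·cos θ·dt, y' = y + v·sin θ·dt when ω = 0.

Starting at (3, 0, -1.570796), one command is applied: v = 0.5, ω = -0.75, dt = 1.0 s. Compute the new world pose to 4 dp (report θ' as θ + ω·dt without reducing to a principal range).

θ' = -1.5708 + -0.75·1.0 = -2.3208
R = v/ω = 0.5/-0.75 = -0.6667
x' = 3 + -0.6667·(sin -2.3208 − sin -1.5708) = 2.8211
y' = 0 − -0.6667·(cos -2.3208 − cos -1.5708) = -0.4544

(2.8211, -0.4544, -2.3208)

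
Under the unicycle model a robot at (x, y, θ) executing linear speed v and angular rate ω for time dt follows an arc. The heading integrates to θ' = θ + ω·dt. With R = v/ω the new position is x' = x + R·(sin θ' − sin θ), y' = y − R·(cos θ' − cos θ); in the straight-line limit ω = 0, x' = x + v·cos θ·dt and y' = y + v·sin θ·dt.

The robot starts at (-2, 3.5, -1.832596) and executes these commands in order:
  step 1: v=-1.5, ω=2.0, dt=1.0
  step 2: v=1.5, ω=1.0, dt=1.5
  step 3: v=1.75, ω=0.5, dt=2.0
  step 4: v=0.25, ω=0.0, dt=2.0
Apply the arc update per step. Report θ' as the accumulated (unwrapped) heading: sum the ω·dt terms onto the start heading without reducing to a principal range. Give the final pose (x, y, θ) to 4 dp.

step 1: θ'=0.1674 (R=-0.7500) → pose (-2.8494, 4.4336, 0.1674)
step 2: θ'=1.6674 (R=1.5000) → pose (-1.6063, 6.0573, 1.6674)
step 3: θ'=2.6674 (R=3.5000) → pose (-3.4919, 8.8336, 2.6674)
step 4: θ'=2.6674 (straight) → pose (-3.9367, 9.0619, 2.6674)

(-3.9367, 9.0619, 2.6674)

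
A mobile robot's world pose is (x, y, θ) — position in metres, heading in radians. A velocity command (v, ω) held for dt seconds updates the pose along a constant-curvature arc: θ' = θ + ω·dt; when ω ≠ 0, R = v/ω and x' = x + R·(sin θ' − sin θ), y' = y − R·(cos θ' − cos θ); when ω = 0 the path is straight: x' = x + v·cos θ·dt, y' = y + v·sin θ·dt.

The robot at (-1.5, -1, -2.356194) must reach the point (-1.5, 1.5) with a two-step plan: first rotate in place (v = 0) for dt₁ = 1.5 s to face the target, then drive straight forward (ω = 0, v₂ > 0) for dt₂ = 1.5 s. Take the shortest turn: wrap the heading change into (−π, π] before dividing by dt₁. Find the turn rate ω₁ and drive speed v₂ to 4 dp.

heading to target = atan2(1.5−-1, -1.5−-1.5) = 1.5708
Δθ = wrap(1.5708 − -2.3562) = -2.3562; ω₁ = Δθ/dt₁ = -1.5708
distance = √((-1.5−-1.5)² + (1.5−-1)²) = 2.5000; v₂ = distance/dt₂ = 1.6667

ω₁ = -1.5708, v₂ = 1.6667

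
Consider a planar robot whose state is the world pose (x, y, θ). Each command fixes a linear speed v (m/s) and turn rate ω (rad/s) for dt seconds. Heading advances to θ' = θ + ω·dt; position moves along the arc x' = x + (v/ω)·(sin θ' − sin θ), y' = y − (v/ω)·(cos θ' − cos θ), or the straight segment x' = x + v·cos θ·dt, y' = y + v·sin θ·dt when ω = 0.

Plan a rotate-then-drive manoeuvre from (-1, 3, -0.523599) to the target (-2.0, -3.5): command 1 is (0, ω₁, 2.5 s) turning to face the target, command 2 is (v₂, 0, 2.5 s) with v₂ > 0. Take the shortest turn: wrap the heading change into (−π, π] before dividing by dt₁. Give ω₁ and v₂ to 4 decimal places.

ω₁ = -0.4799, v₂ = 2.6306

heading to target = atan2(-3.5−3, -2−-1) = -1.7234
Δθ = wrap(-1.7234 − -0.5236) = -1.1998; ω₁ = Δθ/dt₁ = -0.4799
distance = √((-2−-1)² + (-3.5−3)²) = 6.5765; v₂ = distance/dt₂ = 2.6306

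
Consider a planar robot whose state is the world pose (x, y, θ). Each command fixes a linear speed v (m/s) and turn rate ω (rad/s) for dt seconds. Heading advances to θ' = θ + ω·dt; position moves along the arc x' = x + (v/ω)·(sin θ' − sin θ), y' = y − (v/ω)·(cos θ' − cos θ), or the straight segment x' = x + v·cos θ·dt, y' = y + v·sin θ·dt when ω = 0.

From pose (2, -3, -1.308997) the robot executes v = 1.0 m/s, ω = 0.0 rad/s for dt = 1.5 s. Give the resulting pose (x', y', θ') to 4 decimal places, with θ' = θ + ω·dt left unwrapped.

(2.3882, -4.4489, -1.3090)

θ' = -1.3090 + 0.0·1.5 = -1.3090
ω = 0 → straight: x' = 2 + 1.0·cos(-1.3090)·1.5 = 2.3882
y' = -3 + 1.0·sin(-1.3090)·1.5 = -4.4489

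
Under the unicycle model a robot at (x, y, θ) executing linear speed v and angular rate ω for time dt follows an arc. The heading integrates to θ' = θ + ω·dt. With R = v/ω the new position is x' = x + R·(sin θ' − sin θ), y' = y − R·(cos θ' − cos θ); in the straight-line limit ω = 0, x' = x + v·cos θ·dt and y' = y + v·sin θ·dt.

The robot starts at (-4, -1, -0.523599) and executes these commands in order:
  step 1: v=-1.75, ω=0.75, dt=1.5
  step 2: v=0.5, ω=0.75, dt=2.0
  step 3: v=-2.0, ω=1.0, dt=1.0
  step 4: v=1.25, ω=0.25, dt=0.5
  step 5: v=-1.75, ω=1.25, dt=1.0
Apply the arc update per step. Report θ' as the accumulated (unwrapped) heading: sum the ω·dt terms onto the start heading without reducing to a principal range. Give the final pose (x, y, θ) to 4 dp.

(-4.0262, -0.1423, 4.4764)

step 1: θ'=0.6014 (R=-2.3333) → pose (-6.4869, -1.0968, 0.6014)
step 2: θ'=2.1014 (R=0.6667) → pose (-6.2891, -0.2097, 2.1014)
step 3: θ'=3.1014 (R=-2.0000) → pose (-4.6444, -1.1960, 3.1014)
step 4: θ'=3.2264 (R=5.0000) → pose (-5.2689, -1.2099, 3.2264)
step 5: θ'=4.4764 (R=-1.4000) → pose (-4.0262, -0.1423, 4.4764)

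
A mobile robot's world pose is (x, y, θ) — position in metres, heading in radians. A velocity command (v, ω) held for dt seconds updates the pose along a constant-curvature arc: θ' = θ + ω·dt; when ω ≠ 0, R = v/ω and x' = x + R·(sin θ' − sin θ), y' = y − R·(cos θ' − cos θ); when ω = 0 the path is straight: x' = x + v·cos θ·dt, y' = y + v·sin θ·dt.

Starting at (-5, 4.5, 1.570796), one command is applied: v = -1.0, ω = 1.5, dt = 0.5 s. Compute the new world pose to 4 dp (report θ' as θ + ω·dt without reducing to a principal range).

θ' = 1.5708 + 1.5·0.5 = 2.3208
R = v/ω = -1.0/1.5 = -0.6667
x' = -5 + -0.6667·(sin 2.3208 − sin 1.5708) = -4.8211
y' = 4.5 − -0.6667·(cos 2.3208 − cos 1.5708) = 4.0456

(-4.8211, 4.0456, 2.3208)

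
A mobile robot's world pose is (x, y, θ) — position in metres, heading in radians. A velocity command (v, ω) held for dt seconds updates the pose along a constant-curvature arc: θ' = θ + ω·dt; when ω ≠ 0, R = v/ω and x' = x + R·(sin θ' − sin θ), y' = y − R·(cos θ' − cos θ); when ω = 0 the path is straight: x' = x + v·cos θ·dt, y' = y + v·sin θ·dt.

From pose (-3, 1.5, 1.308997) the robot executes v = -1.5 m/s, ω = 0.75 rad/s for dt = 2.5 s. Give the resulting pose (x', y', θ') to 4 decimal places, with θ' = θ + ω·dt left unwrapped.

(-0.9834, -1.0158, 3.1840)

θ' = 1.3090 + 0.75·2.5 = 3.1840
R = v/ω = -1.5/0.75 = -2.0000
x' = -3 + -2.0000·(sin 3.1840 − sin 1.3090) = -0.9834
y' = 1.5 − -2.0000·(cos 3.1840 − cos 1.3090) = -1.0158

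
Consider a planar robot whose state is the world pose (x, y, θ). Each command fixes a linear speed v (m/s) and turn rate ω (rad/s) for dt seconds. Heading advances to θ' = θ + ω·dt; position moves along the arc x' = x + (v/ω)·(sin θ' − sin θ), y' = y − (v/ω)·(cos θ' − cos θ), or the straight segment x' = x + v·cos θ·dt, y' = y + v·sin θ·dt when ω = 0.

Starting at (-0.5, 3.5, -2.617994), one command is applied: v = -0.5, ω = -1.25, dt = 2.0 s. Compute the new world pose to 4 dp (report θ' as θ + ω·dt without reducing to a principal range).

(0.0675, 2.9958, -5.1180)

θ' = -2.6180 + -1.25·2.0 = -5.1180
R = v/ω = -0.5/-1.25 = 0.4000
x' = -0.5 + 0.4000·(sin -5.1180 − sin -2.6180) = 0.0675
y' = 3.5 − 0.4000·(cos -5.1180 − cos -2.6180) = 2.9958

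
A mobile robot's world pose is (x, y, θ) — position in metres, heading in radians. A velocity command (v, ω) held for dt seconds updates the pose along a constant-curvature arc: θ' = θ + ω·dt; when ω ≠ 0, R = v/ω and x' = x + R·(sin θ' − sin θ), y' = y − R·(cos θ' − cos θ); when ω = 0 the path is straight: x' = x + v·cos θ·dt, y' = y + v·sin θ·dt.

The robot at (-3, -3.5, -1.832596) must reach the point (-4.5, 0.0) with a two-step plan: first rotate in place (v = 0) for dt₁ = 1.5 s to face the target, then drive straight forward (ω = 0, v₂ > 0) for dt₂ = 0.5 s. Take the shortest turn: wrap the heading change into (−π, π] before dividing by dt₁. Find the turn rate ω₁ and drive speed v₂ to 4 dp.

ω₁ = -1.6499, v₂ = 7.6158

heading to target = atan2(0−-3.5, -4.5−-3) = 1.9757
Δθ = wrap(1.9757 − -1.8326) = -2.4749; ω₁ = Δθ/dt₁ = -1.6499
distance = √((-4.5−-3)² + (0−-3.5)²) = 3.8079; v₂ = distance/dt₂ = 7.6158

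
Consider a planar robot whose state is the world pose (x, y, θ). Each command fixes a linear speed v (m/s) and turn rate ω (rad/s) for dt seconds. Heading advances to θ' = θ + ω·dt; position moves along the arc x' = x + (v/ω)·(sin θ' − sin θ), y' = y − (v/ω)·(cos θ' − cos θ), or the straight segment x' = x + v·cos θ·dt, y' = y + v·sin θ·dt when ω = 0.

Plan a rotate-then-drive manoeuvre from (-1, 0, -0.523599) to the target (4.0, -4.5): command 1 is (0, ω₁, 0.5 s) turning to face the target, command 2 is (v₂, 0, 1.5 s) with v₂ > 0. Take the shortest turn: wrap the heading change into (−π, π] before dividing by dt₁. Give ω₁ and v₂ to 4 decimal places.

ω₁ = -0.4184, v₂ = 4.4845

heading to target = atan2(-4.5−0, 4−-1) = -0.7328
Δθ = wrap(-0.7328 − -0.5236) = -0.2092; ω₁ = Δθ/dt₁ = -0.4184
distance = √((4−-1)² + (-4.5−0)²) = 6.7268; v₂ = distance/dt₂ = 4.4845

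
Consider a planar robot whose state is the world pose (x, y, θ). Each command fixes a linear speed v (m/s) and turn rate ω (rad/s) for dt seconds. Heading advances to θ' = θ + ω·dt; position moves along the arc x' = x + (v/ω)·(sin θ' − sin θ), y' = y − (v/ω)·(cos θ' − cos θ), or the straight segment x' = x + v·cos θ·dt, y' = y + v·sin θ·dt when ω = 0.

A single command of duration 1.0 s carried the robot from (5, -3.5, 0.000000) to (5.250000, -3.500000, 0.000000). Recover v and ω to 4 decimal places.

v = 0.2500, ω = 0.0000

Δθ = 0.000000 − 0.000000 = 0.000000
ω = Δθ/dt = 0.000000/1.0 = 0.0000
ω = 0 → v = (Δx·cos θ + Δy·sin θ)/dt = 0.2500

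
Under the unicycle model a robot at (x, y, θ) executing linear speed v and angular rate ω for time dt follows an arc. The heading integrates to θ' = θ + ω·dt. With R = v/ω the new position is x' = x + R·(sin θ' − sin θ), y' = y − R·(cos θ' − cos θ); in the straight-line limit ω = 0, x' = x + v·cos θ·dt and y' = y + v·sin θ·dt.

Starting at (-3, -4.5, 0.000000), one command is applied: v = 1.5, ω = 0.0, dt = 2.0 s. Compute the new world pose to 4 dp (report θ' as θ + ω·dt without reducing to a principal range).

θ' = 0.0000 + 0.0·2.0 = 0.0000
ω = 0 → straight: x' = -3 + 1.5·cos(0.0000)·2.0 = 0.0000
y' = -4.5 + 1.5·sin(0.0000)·2.0 = -4.5000

(0.0000, -4.5000, 0.0000)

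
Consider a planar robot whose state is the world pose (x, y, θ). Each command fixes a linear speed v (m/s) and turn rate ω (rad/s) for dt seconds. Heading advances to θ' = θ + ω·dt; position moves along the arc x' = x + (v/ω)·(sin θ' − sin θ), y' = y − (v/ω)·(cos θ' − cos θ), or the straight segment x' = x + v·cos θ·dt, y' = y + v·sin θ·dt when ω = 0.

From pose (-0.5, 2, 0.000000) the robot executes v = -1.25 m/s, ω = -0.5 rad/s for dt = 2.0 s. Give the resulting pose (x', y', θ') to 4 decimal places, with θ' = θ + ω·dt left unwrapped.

(-2.6037, 3.1492, -1.0000)

θ' = 0.0000 + -0.5·2.0 = -1.0000
R = v/ω = -1.25/-0.5 = 2.5000
x' = -0.5 + 2.5000·(sin -1.0000 − sin 0.0000) = -2.6037
y' = 2 − 2.5000·(cos -1.0000 − cos 0.0000) = 3.1492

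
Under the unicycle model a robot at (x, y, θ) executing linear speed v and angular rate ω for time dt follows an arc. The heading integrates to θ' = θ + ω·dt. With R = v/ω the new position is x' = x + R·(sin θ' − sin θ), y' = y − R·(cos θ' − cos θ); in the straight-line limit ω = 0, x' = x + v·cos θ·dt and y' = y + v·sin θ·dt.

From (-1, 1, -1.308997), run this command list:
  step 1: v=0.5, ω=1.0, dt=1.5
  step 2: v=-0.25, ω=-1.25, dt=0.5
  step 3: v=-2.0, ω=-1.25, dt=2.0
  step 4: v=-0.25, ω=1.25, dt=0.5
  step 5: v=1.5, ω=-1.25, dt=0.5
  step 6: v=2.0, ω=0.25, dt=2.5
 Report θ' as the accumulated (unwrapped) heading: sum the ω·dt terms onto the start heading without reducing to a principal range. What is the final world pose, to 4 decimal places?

(-5.0033, 0.9206, -2.3090)

step 1: θ'=0.1910 (R=0.5000) → pose (-0.4221, 0.6385, 0.1910)
step 2: θ'=-0.4340 (R=0.2000) → pose (-0.5442, 0.6534, -0.4340)
step 3: θ'=-2.9340 (R=1.6000) → pose (-0.2012, 3.6707, -2.9340)
step 4: θ'=-2.3090 (R=-0.2000) → pose (-0.0944, 3.7318, -2.3090)
step 5: θ'=-2.9340 (R=-1.2000) → pose (-0.7347, 3.3652, -2.9340)
step 6: θ'=-2.3090 (R=8.0000) → pose (-5.0033, 0.9206, -2.3090)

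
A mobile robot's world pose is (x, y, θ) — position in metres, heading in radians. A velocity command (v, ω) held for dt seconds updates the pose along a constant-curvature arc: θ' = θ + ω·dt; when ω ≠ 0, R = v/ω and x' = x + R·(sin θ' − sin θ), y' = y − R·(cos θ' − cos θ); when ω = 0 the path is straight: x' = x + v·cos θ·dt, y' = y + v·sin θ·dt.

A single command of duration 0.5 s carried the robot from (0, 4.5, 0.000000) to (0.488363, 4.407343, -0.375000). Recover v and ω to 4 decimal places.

v = 1.0000, ω = -0.7500

Δθ = -0.375000 − 0.000000 = -0.375000
ω = Δθ/dt = -0.375000/0.5 = -0.7500
R = Δx/(sin θ' − sin θ) = -1.3333
v = R·ω = -1.3333·-0.7500 = 1.0000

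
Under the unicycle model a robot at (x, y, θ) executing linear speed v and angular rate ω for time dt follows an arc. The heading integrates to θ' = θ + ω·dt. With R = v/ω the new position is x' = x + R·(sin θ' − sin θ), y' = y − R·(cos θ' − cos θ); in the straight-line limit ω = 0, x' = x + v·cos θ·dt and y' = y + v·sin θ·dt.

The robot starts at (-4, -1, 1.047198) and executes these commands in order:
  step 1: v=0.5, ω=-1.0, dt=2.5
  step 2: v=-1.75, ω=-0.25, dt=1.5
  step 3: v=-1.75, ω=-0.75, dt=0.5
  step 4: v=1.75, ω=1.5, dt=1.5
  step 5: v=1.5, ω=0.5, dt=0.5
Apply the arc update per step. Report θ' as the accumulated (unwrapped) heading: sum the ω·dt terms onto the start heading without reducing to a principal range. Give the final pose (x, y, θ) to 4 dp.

step 1: θ'=-1.4528 (R=-0.5000) → pose (-3.0705, -1.1911, -1.4528)
step 2: θ'=-1.8278 (R=7.0000) → pose (-2.8892, 1.4122, -1.8278)
step 3: θ'=-2.2028 (R=2.3333) → pose (-2.5152, 2.1976, -2.2028)
step 4: θ'=0.0472 (R=1.1667) → pose (-1.5188, 0.3430, 0.0472)
step 5: θ'=0.2972 (R=3.0000) → pose (-0.7818, 0.4711, 0.2972)

(-0.7818, 0.4711, 0.2972)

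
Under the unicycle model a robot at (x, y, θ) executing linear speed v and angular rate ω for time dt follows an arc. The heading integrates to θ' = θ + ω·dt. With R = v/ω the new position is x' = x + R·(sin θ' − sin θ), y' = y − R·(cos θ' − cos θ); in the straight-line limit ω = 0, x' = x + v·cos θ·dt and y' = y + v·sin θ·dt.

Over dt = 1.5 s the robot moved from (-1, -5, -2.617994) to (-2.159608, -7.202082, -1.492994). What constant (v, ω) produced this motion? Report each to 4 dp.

v = 1.7500, ω = 0.7500

Δθ = -1.492994 − -2.617994 = 1.125000
ω = Δθ/dt = 1.125000/1.5 = 0.7500
R = −Δy/(cos θ' − cos θ) = 2.3333
v = R·ω = 2.3333·0.7500 = 1.7500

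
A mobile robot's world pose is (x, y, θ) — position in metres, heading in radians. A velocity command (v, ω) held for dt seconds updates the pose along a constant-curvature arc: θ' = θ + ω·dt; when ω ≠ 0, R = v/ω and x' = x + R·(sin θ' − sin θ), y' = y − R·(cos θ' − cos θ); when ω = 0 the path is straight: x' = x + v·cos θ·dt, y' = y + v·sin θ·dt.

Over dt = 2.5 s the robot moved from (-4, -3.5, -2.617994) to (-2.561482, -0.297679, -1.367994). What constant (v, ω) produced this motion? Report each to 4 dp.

v = -1.5000, ω = 0.5000

Δθ = -1.367994 − -2.617994 = 1.250000
ω = Δθ/dt = 1.250000/2.5 = 0.5000
R = −Δy/(cos θ' − cos θ) = -3.0000
v = R·ω = -3.0000·0.5000 = -1.5000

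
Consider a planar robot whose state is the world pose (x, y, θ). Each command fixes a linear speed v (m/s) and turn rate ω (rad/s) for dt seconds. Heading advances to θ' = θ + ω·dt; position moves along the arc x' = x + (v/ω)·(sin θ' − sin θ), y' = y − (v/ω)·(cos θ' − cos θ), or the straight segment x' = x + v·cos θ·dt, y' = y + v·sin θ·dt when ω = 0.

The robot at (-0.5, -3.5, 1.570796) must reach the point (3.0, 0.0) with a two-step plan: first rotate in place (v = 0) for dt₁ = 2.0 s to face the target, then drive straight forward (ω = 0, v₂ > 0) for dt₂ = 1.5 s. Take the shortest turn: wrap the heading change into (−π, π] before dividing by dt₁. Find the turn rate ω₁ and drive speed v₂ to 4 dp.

heading to target = atan2(0−-3.5, 3−-0.5) = 0.7854
Δθ = wrap(0.7854 − 1.5708) = -0.7854; ω₁ = Δθ/dt₁ = -0.3927
distance = √((3−-0.5)² + (0−-3.5)²) = 4.9497; v₂ = distance/dt₂ = 3.2998

ω₁ = -0.3927, v₂ = 3.2998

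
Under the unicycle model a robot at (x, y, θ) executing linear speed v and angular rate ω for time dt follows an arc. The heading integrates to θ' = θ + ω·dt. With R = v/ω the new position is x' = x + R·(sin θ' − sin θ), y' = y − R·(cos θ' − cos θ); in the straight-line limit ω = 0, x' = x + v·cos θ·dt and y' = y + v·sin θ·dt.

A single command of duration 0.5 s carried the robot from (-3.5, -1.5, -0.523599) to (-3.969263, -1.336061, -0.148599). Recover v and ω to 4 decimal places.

v = -1.0000, ω = 0.7500

Δθ = -0.148599 − -0.523599 = 0.375000
ω = Δθ/dt = 0.375000/0.5 = 0.7500
R = Δx/(sin θ' − sin θ) = -1.3333
v = R·ω = -1.3333·0.7500 = -1.0000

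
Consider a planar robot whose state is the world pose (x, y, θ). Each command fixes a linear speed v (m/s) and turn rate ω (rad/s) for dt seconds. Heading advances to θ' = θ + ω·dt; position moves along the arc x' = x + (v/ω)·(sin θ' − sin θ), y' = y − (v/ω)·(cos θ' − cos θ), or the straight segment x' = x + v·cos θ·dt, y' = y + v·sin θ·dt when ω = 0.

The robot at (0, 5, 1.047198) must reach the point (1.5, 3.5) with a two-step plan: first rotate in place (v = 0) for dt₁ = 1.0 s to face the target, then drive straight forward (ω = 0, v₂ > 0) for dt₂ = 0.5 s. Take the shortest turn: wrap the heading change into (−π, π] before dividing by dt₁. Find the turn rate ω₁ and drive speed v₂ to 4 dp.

heading to target = atan2(3.5−5, 1.5−0) = -0.7854
Δθ = wrap(-0.7854 − 1.0472) = -1.8326; ω₁ = Δθ/dt₁ = -1.8326
distance = √((1.5−0)² + (3.5−5)²) = 2.1213; v₂ = distance/dt₂ = 4.2426

ω₁ = -1.8326, v₂ = 4.2426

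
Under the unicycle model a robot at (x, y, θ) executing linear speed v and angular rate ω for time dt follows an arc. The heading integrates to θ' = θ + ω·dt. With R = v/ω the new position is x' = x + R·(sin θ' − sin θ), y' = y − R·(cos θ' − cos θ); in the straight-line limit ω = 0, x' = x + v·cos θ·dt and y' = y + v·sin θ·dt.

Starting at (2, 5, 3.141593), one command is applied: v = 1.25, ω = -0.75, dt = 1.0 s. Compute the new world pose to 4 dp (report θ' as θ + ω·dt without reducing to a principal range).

θ' = 3.1416 + -0.75·1.0 = 2.3916
R = v/ω = 1.25/-0.75 = -1.6667
x' = 2 + -1.6667·(sin 2.3916 − sin 3.1416) = 0.8639
y' = 5 − -1.6667·(cos 2.3916 − cos 3.1416) = 5.4472

(0.8639, 5.4472, 2.3916)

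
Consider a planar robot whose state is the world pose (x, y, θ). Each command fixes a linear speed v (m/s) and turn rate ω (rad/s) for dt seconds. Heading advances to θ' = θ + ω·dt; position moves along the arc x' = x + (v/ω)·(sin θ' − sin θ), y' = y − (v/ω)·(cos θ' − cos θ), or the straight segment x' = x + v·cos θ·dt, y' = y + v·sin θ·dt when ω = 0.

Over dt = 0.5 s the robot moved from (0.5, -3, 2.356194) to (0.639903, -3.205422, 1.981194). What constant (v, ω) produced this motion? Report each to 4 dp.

v = -0.5000, ω = -0.7500

Δθ = 1.981194 − 2.356194 = -0.375000
ω = Δθ/dt = -0.375000/0.5 = -0.7500
R = −Δy/(cos θ' − cos θ) = 0.6667
v = R·ω = 0.6667·-0.7500 = -0.5000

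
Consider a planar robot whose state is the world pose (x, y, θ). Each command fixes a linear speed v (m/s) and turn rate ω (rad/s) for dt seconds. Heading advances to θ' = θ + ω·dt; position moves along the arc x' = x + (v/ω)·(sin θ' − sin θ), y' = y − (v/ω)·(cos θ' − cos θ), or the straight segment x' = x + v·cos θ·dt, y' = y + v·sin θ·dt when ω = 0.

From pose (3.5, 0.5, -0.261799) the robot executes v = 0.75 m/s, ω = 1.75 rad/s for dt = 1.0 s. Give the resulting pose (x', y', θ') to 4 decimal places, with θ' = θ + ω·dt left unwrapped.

θ' = -0.2618 + 1.75·1.0 = 1.4882
R = v/ω = 0.75/1.75 = 0.4286
x' = 3.5 + 0.4286·(sin 1.4882 − sin -0.2618) = 4.0380
y' = 0.5 − 0.4286·(cos 1.4882 − cos -0.2618) = 0.8786

(4.0380, 0.8786, 1.4882)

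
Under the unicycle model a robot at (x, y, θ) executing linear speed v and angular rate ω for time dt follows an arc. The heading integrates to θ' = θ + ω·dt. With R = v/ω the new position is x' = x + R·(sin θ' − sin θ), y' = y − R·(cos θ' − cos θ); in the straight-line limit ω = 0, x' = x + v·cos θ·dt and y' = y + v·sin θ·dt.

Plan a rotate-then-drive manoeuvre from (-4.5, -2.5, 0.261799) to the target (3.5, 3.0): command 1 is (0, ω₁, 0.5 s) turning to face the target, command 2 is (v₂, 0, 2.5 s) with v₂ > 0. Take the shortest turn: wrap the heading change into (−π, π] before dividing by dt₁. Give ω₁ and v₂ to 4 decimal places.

ω₁ = 0.6810, v₂ = 3.8833

heading to target = atan2(3−-2.5, 3.5−-4.5) = 0.6023
Δθ = wrap(0.6023 − 0.2618) = 0.3405; ω₁ = Δθ/dt₁ = 0.6810
distance = √((3.5−-4.5)² + (3−-2.5)²) = 9.7082; v₂ = distance/dt₂ = 3.8833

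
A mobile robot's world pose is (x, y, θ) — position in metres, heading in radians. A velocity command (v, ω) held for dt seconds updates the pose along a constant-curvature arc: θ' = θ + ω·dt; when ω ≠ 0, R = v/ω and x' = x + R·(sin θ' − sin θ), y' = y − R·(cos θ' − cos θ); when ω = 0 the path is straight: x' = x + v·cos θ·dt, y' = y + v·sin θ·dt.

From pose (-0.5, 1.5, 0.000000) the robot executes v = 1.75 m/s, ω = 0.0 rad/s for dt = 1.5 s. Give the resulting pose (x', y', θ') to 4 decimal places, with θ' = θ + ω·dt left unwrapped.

(2.1250, 1.5000, 0.0000)

θ' = 0.0000 + 0.0·1.5 = 0.0000
ω = 0 → straight: x' = -0.5 + 1.75·cos(0.0000)·1.5 = 2.1250
y' = 1.5 + 1.75·sin(0.0000)·1.5 = 1.5000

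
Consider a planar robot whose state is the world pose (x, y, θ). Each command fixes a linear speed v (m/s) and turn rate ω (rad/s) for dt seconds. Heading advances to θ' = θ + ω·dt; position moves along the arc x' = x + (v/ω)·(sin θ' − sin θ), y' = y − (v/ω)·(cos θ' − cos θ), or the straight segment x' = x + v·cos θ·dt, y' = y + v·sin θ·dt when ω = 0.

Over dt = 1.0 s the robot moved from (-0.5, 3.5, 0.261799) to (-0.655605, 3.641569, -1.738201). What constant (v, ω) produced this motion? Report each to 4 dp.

v = -0.2500, ω = -2.0000

Δθ = -1.738201 − 0.261799 = -2.000000
ω = Δθ/dt = -2.000000/1.0 = -2.0000
R = Δx/(sin θ' − sin θ) = 0.1250
v = R·ω = 0.1250·-2.0000 = -0.2500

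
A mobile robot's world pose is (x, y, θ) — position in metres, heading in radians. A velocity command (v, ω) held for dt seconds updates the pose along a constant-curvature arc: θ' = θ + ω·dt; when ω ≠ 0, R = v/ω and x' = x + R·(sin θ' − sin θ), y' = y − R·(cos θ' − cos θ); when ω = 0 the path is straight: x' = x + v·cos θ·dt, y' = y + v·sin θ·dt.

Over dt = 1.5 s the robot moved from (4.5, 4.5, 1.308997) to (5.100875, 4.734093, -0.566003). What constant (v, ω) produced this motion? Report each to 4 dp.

v = 0.5000, ω = -1.2500

Δθ = -0.566003 − 1.308997 = -1.875000
ω = Δθ/dt = -1.875000/1.5 = -1.2500
R = Δx/(sin θ' − sin θ) = -0.4000
v = R·ω = -0.4000·-1.2500 = 0.5000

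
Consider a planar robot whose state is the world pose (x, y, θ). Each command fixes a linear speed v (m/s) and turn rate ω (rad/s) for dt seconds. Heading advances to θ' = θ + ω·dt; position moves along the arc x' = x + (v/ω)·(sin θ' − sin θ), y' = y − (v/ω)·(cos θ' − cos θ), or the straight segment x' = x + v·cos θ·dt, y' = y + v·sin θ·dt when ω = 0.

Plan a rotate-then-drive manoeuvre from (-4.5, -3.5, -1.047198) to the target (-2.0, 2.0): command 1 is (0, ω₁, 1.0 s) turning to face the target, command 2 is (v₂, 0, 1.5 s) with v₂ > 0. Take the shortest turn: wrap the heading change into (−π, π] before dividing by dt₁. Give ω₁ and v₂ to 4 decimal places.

ω₁ = 2.1914, v₂ = 4.0277

heading to target = atan2(2−-3.5, -2−-4.5) = 1.1442
Δθ = wrap(1.1442 − -1.0472) = 2.1914; ω₁ = Δθ/dt₁ = 2.1914
distance = √((-2−-4.5)² + (2−-3.5)²) = 6.0415; v₂ = distance/dt₂ = 4.0277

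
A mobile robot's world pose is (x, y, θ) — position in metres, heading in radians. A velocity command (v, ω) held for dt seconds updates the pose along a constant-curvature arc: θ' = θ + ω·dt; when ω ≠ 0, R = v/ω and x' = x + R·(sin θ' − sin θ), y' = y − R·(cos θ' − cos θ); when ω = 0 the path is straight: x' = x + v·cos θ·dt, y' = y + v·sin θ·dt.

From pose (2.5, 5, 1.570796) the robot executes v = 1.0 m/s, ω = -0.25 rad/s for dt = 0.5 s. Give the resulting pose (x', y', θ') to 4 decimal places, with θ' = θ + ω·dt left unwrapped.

θ' = 1.5708 + -0.25·0.5 = 1.4458
R = v/ω = 1.0/-0.25 = -4.0000
x' = 2.5 + -4.0000·(sin 1.4458 − sin 1.5708) = 2.5312
y' = 5 − -4.0000·(cos 1.4458 − cos 1.5708) = 5.4987

(2.5312, 5.4987, 1.4458)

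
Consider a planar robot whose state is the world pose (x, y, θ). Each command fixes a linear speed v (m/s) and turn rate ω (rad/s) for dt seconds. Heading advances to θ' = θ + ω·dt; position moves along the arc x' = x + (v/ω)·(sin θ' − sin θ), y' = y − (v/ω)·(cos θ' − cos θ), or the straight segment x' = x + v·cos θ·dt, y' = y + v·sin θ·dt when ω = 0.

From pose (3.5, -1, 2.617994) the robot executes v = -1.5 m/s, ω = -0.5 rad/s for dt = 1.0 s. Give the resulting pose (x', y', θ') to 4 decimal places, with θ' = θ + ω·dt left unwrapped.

(4.5620, -2.0372, 2.1180)

θ' = 2.6180 + -0.5·1.0 = 2.1180
R = v/ω = -1.5/-0.5 = 3.0000
x' = 3.5 + 3.0000·(sin 2.1180 − sin 2.6180) = 4.5620
y' = -1 − 3.0000·(cos 2.1180 − cos 2.6180) = -2.0372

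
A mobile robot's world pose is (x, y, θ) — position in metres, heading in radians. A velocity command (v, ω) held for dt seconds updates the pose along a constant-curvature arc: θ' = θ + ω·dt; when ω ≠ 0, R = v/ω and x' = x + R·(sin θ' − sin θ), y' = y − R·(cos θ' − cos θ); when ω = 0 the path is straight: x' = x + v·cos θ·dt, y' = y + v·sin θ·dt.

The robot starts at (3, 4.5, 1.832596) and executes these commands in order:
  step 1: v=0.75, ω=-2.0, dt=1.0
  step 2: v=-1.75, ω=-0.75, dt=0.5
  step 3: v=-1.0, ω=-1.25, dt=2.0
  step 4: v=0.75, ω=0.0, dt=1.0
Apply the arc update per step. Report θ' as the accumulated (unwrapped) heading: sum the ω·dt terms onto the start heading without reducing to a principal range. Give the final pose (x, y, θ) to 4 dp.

(2.1965, 6.6761, -3.0424)

step 1: θ'=-0.1674 (R=-0.3750) → pose (3.4247, 4.9668, -0.1674)
step 2: θ'=-0.5424 (R=2.3333) → pose (2.6090, 5.2691, -0.5424)
step 3: θ'=-3.0424 (R=0.8000) → pose (2.9428, 6.7503, -3.0424)
step 4: θ'=-3.0424 (straight) → pose (2.1965, 6.6761, -3.0424)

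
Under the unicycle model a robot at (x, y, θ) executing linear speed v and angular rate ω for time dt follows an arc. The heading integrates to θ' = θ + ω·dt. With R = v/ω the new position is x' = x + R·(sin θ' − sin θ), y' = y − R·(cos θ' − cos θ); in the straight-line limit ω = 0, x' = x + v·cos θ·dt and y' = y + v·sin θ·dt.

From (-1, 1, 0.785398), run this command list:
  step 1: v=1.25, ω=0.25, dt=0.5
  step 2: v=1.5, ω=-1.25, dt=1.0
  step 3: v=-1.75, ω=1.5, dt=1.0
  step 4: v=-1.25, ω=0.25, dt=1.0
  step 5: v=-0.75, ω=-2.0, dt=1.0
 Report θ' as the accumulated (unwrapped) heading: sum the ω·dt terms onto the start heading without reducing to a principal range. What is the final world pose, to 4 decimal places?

(-1.6275, -0.2190, -0.5896)

step 1: θ'=0.9104 (R=5.0000) → pose (-0.5868, 1.4684, 0.9104)
step 2: θ'=-0.3396 (R=-1.2000) → pose (0.7606, 1.8637, -0.3396)
step 3: θ'=1.1604 (R=-1.1667) → pose (-0.6978, 1.2292, 1.1604)
step 4: θ'=1.4104 (R=-5.0000) → pose (-1.0488, 0.0328, 1.4104)
step 5: θ'=-0.5896 (R=0.3750) → pose (-1.6275, -0.2190, -0.5896)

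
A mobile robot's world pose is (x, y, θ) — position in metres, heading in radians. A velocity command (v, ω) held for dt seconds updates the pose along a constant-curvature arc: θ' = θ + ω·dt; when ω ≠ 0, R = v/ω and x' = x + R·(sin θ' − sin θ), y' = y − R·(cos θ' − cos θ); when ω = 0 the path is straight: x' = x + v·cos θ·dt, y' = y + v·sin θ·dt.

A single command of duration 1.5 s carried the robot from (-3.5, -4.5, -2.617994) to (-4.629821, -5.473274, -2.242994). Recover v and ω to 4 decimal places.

Δθ = -2.242994 − -2.617994 = 0.375000
ω = Δθ/dt = 0.375000/1.5 = 0.2500
R = Δx/(sin θ' − sin θ) = 4.0000
v = R·ω = 4.0000·0.2500 = 1.0000

v = 1.0000, ω = 0.2500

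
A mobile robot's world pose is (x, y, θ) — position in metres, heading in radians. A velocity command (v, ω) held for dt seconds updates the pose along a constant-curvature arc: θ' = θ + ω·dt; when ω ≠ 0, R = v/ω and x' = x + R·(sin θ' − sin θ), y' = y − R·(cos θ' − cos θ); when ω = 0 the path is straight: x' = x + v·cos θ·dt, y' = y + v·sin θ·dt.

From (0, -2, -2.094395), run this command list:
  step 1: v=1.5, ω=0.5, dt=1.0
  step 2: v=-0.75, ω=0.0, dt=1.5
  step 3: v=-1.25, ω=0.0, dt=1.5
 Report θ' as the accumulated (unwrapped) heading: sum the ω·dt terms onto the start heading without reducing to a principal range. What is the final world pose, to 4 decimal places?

(-0.3303, -0.4300, -1.5944)

step 1: θ'=-1.5944 (R=3.0000) → pose (-0.4011, -3.4292, -1.5944)
step 2: θ'=-1.5944 (straight) → pose (-0.3745, -2.3045, -1.5944)
step 3: θ'=-1.5944 (straight) → pose (-0.3303, -0.4300, -1.5944)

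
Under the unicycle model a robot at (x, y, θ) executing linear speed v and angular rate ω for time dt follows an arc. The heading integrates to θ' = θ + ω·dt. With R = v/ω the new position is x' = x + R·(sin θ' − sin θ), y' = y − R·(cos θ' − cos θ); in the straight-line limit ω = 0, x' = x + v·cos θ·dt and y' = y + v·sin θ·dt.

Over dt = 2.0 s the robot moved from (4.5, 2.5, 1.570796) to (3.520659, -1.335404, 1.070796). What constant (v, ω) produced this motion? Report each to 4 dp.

v = -2.0000, ω = -0.2500

Δθ = 1.070796 − 1.570796 = -0.500000
ω = Δθ/dt = -0.500000/2.0 = -0.2500
R = −Δy/(cos θ' − cos θ) = 8.0000
v = R·ω = 8.0000·-0.2500 = -2.0000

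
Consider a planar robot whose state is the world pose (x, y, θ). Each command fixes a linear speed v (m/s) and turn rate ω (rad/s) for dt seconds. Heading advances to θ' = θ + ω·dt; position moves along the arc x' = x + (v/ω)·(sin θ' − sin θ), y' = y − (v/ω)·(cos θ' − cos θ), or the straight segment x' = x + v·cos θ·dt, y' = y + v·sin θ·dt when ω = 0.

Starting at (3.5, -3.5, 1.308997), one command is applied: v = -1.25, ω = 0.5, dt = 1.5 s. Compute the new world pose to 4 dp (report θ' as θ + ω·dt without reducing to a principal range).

(3.7069, -5.3196, 2.0590)

θ' = 1.3090 + 0.5·1.5 = 2.0590
R = v/ω = -1.25/0.5 = -2.5000
x' = 3.5 + -2.5000·(sin 2.0590 − sin 1.3090) = 3.7069
y' = -3.5 − -2.5000·(cos 2.0590 − cos 1.3090) = -5.3196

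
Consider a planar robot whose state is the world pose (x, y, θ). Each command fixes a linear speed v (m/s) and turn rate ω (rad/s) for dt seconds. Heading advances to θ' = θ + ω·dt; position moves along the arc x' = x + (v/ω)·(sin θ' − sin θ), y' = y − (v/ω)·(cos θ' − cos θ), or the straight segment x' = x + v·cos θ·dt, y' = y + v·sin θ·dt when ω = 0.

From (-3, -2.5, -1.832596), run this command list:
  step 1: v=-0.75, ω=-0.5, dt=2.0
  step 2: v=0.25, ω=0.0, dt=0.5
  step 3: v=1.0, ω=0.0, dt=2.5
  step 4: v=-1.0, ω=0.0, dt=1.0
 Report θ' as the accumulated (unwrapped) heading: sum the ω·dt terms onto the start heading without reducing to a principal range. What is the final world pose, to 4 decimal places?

step 1: θ'=-2.8326 (R=1.5000) → pose (-2.0073, -1.4593, -2.8326)
step 2: θ'=-2.8326 (straight) → pose (-2.1263, -1.4973, -2.8326)
step 3: θ'=-2.8326 (straight) → pose (-4.5079, -2.2575, -2.8326)
step 4: θ'=-2.8326 (straight) → pose (-3.5553, -1.9534, -2.8326)

(-3.5553, -1.9534, -2.8326)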